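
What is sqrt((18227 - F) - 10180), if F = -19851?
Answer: sqrt(27898) ≈ 167.03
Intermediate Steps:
sqrt((18227 - F) - 10180) = sqrt((18227 - 1*(-19851)) - 10180) = sqrt((18227 + 19851) - 10180) = sqrt(38078 - 10180) = sqrt(27898)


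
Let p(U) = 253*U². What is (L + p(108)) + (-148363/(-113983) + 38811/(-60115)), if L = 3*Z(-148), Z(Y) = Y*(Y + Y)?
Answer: 21120990318364252/6852088045 ≈ 3.0824e+6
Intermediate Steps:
Z(Y) = 2*Y² (Z(Y) = Y*(2*Y) = 2*Y²)
L = 131424 (L = 3*(2*(-148)²) = 3*(2*21904) = 3*43808 = 131424)
(L + p(108)) + (-148363/(-113983) + 38811/(-60115)) = (131424 + 253*108²) + (-148363/(-113983) + 38811/(-60115)) = (131424 + 253*11664) + (-148363*(-1/113983) + 38811*(-1/60115)) = (131424 + 2950992) + (148363/113983 - 38811/60115) = 3082416 + 4495047532/6852088045 = 21120990318364252/6852088045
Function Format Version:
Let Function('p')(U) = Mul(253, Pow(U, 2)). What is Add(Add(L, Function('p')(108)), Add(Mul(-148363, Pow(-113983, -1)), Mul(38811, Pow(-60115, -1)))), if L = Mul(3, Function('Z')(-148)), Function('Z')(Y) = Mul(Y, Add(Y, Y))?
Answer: Rational(21120990318364252, 6852088045) ≈ 3.0824e+6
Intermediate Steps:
Function('Z')(Y) = Mul(2, Pow(Y, 2)) (Function('Z')(Y) = Mul(Y, Mul(2, Y)) = Mul(2, Pow(Y, 2)))
L = 131424 (L = Mul(3, Mul(2, Pow(-148, 2))) = Mul(3, Mul(2, 21904)) = Mul(3, 43808) = 131424)
Add(Add(L, Function('p')(108)), Add(Mul(-148363, Pow(-113983, -1)), Mul(38811, Pow(-60115, -1)))) = Add(Add(131424, Mul(253, Pow(108, 2))), Add(Mul(-148363, Pow(-113983, -1)), Mul(38811, Pow(-60115, -1)))) = Add(Add(131424, Mul(253, 11664)), Add(Mul(-148363, Rational(-1, 113983)), Mul(38811, Rational(-1, 60115)))) = Add(Add(131424, 2950992), Add(Rational(148363, 113983), Rational(-38811, 60115))) = Add(3082416, Rational(4495047532, 6852088045)) = Rational(21120990318364252, 6852088045)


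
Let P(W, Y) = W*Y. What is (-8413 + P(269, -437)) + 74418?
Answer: -51548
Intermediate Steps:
(-8413 + P(269, -437)) + 74418 = (-8413 + 269*(-437)) + 74418 = (-8413 - 117553) + 74418 = -125966 + 74418 = -51548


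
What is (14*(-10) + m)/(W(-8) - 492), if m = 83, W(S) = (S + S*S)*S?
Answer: 57/940 ≈ 0.060638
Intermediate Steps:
W(S) = S*(S + S**2) (W(S) = (S + S**2)*S = S*(S + S**2))
(14*(-10) + m)/(W(-8) - 492) = (14*(-10) + 83)/((-8)**2*(1 - 8) - 492) = (-140 + 83)/(64*(-7) - 492) = -57/(-448 - 492) = -57/(-940) = -57*(-1/940) = 57/940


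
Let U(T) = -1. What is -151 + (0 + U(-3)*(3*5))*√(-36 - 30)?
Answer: -151 - 15*I*√66 ≈ -151.0 - 121.86*I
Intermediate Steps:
-151 + (0 + U(-3)*(3*5))*√(-36 - 30) = -151 + (0 - 3*5)*√(-36 - 30) = -151 + (0 - 1*15)*√(-66) = -151 + (0 - 15)*(I*√66) = -151 - 15*I*√66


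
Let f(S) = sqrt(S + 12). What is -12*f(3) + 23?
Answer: 23 - 12*sqrt(15) ≈ -23.476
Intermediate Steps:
f(S) = sqrt(12 + S)
-12*f(3) + 23 = -12*sqrt(12 + 3) + 23 = -12*sqrt(15) + 23 = 23 - 12*sqrt(15)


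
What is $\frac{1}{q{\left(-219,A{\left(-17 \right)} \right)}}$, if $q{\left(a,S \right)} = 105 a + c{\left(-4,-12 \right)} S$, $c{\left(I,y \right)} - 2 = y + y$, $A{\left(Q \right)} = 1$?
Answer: $- \frac{1}{23017} \approx -4.3446 \cdot 10^{-5}$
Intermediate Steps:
$c{\left(I,y \right)} = 2 + 2 y$ ($c{\left(I,y \right)} = 2 + \left(y + y\right) = 2 + 2 y$)
$q{\left(a,S \right)} = - 22 S + 105 a$ ($q{\left(a,S \right)} = 105 a + \left(2 + 2 \left(-12\right)\right) S = 105 a + \left(2 - 24\right) S = 105 a - 22 S = - 22 S + 105 a$)
$\frac{1}{q{\left(-219,A{\left(-17 \right)} \right)}} = \frac{1}{\left(-22\right) 1 + 105 \left(-219\right)} = \frac{1}{-22 - 22995} = \frac{1}{-23017} = - \frac{1}{23017}$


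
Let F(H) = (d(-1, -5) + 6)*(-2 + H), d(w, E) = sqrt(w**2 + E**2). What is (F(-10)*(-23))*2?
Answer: 3312 + 552*sqrt(26) ≈ 6126.7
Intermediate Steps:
d(w, E) = sqrt(E**2 + w**2)
F(H) = (-2 + H)*(6 + sqrt(26)) (F(H) = (sqrt((-5)**2 + (-1)**2) + 6)*(-2 + H) = (sqrt(25 + 1) + 6)*(-2 + H) = (sqrt(26) + 6)*(-2 + H) = (6 + sqrt(26))*(-2 + H) = (-2 + H)*(6 + sqrt(26)))
(F(-10)*(-23))*2 = ((-12 - 2*sqrt(26) + 6*(-10) - 10*sqrt(26))*(-23))*2 = ((-12 - 2*sqrt(26) - 60 - 10*sqrt(26))*(-23))*2 = ((-72 - 12*sqrt(26))*(-23))*2 = (1656 + 276*sqrt(26))*2 = 3312 + 552*sqrt(26)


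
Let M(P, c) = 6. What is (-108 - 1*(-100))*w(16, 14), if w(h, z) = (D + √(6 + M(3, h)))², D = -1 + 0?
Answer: -104 + 32*√3 ≈ -48.574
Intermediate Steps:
D = -1
w(h, z) = (-1 + 2*√3)² (w(h, z) = (-1 + √(6 + 6))² = (-1 + √12)² = (-1 + 2*√3)²)
(-108 - 1*(-100))*w(16, 14) = (-108 - 1*(-100))*(13 - 4*√3) = (-108 + 100)*(13 - 4*√3) = -8*(13 - 4*√3) = -104 + 32*√3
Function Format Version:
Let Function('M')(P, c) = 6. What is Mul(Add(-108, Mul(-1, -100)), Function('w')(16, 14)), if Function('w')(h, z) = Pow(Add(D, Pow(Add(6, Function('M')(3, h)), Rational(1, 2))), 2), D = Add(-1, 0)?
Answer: Add(-104, Mul(32, Pow(3, Rational(1, 2)))) ≈ -48.574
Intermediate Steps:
D = -1
Function('w')(h, z) = Pow(Add(-1, Mul(2, Pow(3, Rational(1, 2)))), 2) (Function('w')(h, z) = Pow(Add(-1, Pow(Add(6, 6), Rational(1, 2))), 2) = Pow(Add(-1, Pow(12, Rational(1, 2))), 2) = Pow(Add(-1, Mul(2, Pow(3, Rational(1, 2)))), 2))
Mul(Add(-108, Mul(-1, -100)), Function('w')(16, 14)) = Mul(Add(-108, Mul(-1, -100)), Add(13, Mul(-4, Pow(3, Rational(1, 2))))) = Mul(Add(-108, 100), Add(13, Mul(-4, Pow(3, Rational(1, 2))))) = Mul(-8, Add(13, Mul(-4, Pow(3, Rational(1, 2))))) = Add(-104, Mul(32, Pow(3, Rational(1, 2))))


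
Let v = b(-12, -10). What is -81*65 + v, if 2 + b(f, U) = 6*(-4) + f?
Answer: -5303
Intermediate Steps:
b(f, U) = -26 + f (b(f, U) = -2 + (6*(-4) + f) = -2 + (-24 + f) = -26 + f)
v = -38 (v = -26 - 12 = -38)
-81*65 + v = -81*65 - 38 = -5265 - 38 = -5303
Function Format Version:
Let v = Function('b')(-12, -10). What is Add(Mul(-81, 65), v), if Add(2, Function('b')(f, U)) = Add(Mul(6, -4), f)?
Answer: -5303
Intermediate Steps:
Function('b')(f, U) = Add(-26, f) (Function('b')(f, U) = Add(-2, Add(Mul(6, -4), f)) = Add(-2, Add(-24, f)) = Add(-26, f))
v = -38 (v = Add(-26, -12) = -38)
Add(Mul(-81, 65), v) = Add(Mul(-81, 65), -38) = Add(-5265, -38) = -5303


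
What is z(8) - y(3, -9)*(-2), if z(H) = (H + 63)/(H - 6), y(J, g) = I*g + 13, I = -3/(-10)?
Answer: 561/10 ≈ 56.100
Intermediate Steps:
I = 3/10 (I = -3*(-1/10) = 3/10 ≈ 0.30000)
y(J, g) = 13 + 3*g/10 (y(J, g) = 3*g/10 + 13 = 13 + 3*g/10)
z(H) = (63 + H)/(-6 + H)
z(8) - y(3, -9)*(-2) = (63 + 8)/(-6 + 8) - (13 + (3/10)*(-9))*(-2) = 71/2 - (13 - 27/10)*(-2) = (1/2)*71 - 103*(-2)/10 = 71/2 - 1*(-103/5) = 71/2 + 103/5 = 561/10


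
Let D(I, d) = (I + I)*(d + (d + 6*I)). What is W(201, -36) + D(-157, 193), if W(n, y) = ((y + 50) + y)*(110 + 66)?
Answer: 170712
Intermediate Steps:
D(I, d) = 2*I*(2*d + 6*I) (D(I, d) = (2*I)*(2*d + 6*I) = 2*I*(2*d + 6*I))
W(n, y) = 8800 + 352*y (W(n, y) = ((50 + y) + y)*176 = (50 + 2*y)*176 = 8800 + 352*y)
W(201, -36) + D(-157, 193) = (8800 + 352*(-36)) + 4*(-157)*(193 + 3*(-157)) = (8800 - 12672) + 4*(-157)*(193 - 471) = -3872 + 4*(-157)*(-278) = -3872 + 174584 = 170712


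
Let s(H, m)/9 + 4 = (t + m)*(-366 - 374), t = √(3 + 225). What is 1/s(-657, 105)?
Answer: -9713/6652191168 + 185*√57/6652191168 ≈ -1.2502e-6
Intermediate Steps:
t = 2*√57 (t = √228 = 2*√57 ≈ 15.100)
s(H, m) = -36 - 13320*√57 - 6660*m (s(H, m) = -36 + 9*((2*√57 + m)*(-366 - 374)) = -36 + 9*((m + 2*√57)*(-740)) = -36 + 9*(-1480*√57 - 740*m) = -36 + (-13320*√57 - 6660*m) = -36 - 13320*√57 - 6660*m)
1/s(-657, 105) = 1/(-36 - 13320*√57 - 6660*105) = 1/(-36 - 13320*√57 - 699300) = 1/(-699336 - 13320*√57)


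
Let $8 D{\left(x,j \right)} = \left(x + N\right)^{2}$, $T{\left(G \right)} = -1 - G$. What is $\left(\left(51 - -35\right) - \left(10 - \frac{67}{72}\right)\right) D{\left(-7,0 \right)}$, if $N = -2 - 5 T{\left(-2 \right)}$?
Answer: $\frac{271411}{144} \approx 1884.8$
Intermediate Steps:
$N = -7$ ($N = -2 - 5 \left(-1 - -2\right) = -2 - 5 \left(-1 + 2\right) = -2 - 5 = -7$)
$D{\left(x,j \right)} = \frac{\left(-7 + x\right)^{2}}{8}$ ($D{\left(x,j \right)} = \frac{\left(x - 7\right)^{2}}{8} = \frac{\left(-7 + x\right)^{2}}{8}$)
$\left(\left(51 - -35\right) - \left(10 - \frac{67}{72}\right)\right) D{\left(-7,0 \right)} = \left(\left(51 - -35\right) - \left(10 - \frac{67}{72}\right)\right) \frac{\left(-7 - 7\right)^{2}}{8} = \left(\left(51 + 35\right) - \frac{653}{72}\right) \frac{\left(-14\right)^{2}}{8} = \left(86 + \left(-10 + \frac{67}{72}\right)\right) \frac{1}{8} \cdot 196 = \left(86 - \frac{653}{72}\right) \frac{49}{2} = \frac{5539}{72} \cdot \frac{49}{2} = \frac{271411}{144}$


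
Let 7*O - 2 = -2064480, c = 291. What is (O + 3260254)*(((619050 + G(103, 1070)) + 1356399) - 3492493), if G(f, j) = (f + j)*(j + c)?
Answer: 1648316435700/7 ≈ 2.3547e+11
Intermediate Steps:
O = -2064478/7 (O = 2/7 + (⅐)*(-2064480) = 2/7 - 2064480/7 = -2064478/7 ≈ -2.9493e+5)
G(f, j) = (291 + j)*(f + j) (G(f, j) = (f + j)*(j + 291) = (f + j)*(291 + j) = (291 + j)*(f + j))
(O + 3260254)*(((619050 + G(103, 1070)) + 1356399) - 3492493) = (-2064478/7 + 3260254)*(((619050 + (1070² + 291*103 + 291*1070 + 103*1070)) + 1356399) - 3492493) = 20757300*(((619050 + (1144900 + 29973 + 311370 + 110210)) + 1356399) - 3492493)/7 = 20757300*(((619050 + 1596453) + 1356399) - 3492493)/7 = 20757300*((2215503 + 1356399) - 3492493)/7 = 20757300*(3571902 - 3492493)/7 = (20757300/7)*79409 = 1648316435700/7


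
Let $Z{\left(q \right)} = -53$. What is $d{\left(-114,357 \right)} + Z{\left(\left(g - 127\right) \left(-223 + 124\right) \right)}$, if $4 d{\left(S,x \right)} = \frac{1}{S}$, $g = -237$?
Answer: $- \frac{24169}{456} \approx -53.002$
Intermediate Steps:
$d{\left(S,x \right)} = \frac{1}{4 S}$
$d{\left(-114,357 \right)} + Z{\left(\left(g - 127\right) \left(-223 + 124\right) \right)} = \frac{1}{4 \left(-114\right)} - 53 = \frac{1}{4} \left(- \frac{1}{114}\right) - 53 = - \frac{1}{456} - 53 = - \frac{24169}{456}$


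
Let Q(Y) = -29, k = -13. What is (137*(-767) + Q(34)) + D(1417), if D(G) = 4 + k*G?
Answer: -123525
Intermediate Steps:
D(G) = 4 - 13*G
(137*(-767) + Q(34)) + D(1417) = (137*(-767) - 29) + (4 - 13*1417) = (-105079 - 29) + (4 - 18421) = -105108 - 18417 = -123525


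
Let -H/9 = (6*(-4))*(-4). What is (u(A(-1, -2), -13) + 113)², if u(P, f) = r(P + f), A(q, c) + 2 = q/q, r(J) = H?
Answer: 564001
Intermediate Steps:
H = -864 (H = -9*6*(-4)*(-4) = -(-216)*(-4) = -9*96 = -864)
r(J) = -864
A(q, c) = -1 (A(q, c) = -2 + q/q = -2 + 1 = -1)
u(P, f) = -864
(u(A(-1, -2), -13) + 113)² = (-864 + 113)² = (-751)² = 564001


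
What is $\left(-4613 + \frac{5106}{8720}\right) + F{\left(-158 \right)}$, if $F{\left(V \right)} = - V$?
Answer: $- \frac{19421247}{4360} \approx -4454.4$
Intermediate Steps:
$\left(-4613 + \frac{5106}{8720}\right) + F{\left(-158 \right)} = \left(-4613 + \frac{5106}{8720}\right) - -158 = \left(-4613 + 5106 \cdot \frac{1}{8720}\right) + 158 = \left(-4613 + \frac{2553}{4360}\right) + 158 = - \frac{20110127}{4360} + 158 = - \frac{19421247}{4360}$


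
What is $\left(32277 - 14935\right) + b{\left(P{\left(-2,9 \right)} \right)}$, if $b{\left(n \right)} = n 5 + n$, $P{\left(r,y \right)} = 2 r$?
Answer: $17318$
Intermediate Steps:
$b{\left(n \right)} = 6 n$ ($b{\left(n \right)} = 5 n + n = 6 n$)
$\left(32277 - 14935\right) + b{\left(P{\left(-2,9 \right)} \right)} = \left(32277 - 14935\right) + 6 \cdot 2 \left(-2\right) = 17342 + 6 \left(-4\right) = 17342 - 24 = 17318$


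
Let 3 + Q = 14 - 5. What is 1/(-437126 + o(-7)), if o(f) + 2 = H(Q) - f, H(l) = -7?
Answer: -1/437128 ≈ -2.2877e-6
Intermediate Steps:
Q = 6 (Q = -3 + (14 - 5) = -3 + 9 = 6)
o(f) = -9 - f (o(f) = -2 + (-7 - f) = -9 - f)
1/(-437126 + o(-7)) = 1/(-437126 + (-9 - 1*(-7))) = 1/(-437126 + (-9 + 7)) = 1/(-437126 - 2) = 1/(-437128) = -1/437128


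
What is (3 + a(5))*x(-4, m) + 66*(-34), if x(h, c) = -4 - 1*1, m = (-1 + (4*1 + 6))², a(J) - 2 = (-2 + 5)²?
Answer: -2314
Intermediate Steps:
a(J) = 11 (a(J) = 2 + (-2 + 5)² = 2 + 3² = 2 + 9 = 11)
m = 81 (m = (-1 + (4 + 6))² = (-1 + 10)² = 9² = 81)
x(h, c) = -5 (x(h, c) = -4 - 1 = -5)
(3 + a(5))*x(-4, m) + 66*(-34) = (3 + 11)*(-5) + 66*(-34) = 14*(-5) - 2244 = -70 - 2244 = -2314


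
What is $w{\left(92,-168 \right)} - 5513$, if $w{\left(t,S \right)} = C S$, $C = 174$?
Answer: $-34745$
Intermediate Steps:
$w{\left(t,S \right)} = 174 S$
$w{\left(92,-168 \right)} - 5513 = 174 \left(-168\right) - 5513 = -29232 - 5513 = -34745$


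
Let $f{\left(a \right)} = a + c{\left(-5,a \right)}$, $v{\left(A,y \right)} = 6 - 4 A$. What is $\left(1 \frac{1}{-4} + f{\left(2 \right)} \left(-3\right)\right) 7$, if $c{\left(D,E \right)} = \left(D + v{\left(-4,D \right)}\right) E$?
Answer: $- \frac{3031}{4} \approx -757.75$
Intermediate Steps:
$c{\left(D,E \right)} = E \left(22 + D\right)$ ($c{\left(D,E \right)} = \left(D + \left(6 - -16\right)\right) E = \left(D + \left(6 + 16\right)\right) E = \left(D + 22\right) E = \left(22 + D\right) E = E \left(22 + D\right)$)
$f{\left(a \right)} = 18 a$ ($f{\left(a \right)} = a + a \left(22 - 5\right) = a + a 17 = a + 17 a = 18 a$)
$\left(1 \frac{1}{-4} + f{\left(2 \right)} \left(-3\right)\right) 7 = \left(1 \frac{1}{-4} + 18 \cdot 2 \left(-3\right)\right) 7 = \left(1 \left(- \frac{1}{4}\right) + 36 \left(-3\right)\right) 7 = \left(- \frac{1}{4} - 108\right) 7 = \left(- \frac{433}{4}\right) 7 = - \frac{3031}{4}$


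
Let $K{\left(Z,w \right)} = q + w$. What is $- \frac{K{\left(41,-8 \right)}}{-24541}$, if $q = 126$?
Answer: $\frac{118}{24541} \approx 0.0048083$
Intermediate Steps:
$K{\left(Z,w \right)} = 126 + w$
$- \frac{K{\left(41,-8 \right)}}{-24541} = - \frac{126 - 8}{-24541} = - \frac{118 \left(-1\right)}{24541} = \left(-1\right) \left(- \frac{118}{24541}\right) = \frac{118}{24541}$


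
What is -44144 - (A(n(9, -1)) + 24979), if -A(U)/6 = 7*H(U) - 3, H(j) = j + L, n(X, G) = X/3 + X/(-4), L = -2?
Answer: -138387/2 ≈ -69194.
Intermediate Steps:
n(X, G) = X/12 (n(X, G) = X*(⅓) + X*(-¼) = X/3 - X/4 = X/12)
H(j) = -2 + j (H(j) = j - 2 = -2 + j)
A(U) = 102 - 42*U (A(U) = -6*(7*(-2 + U) - 3) = -6*((-14 + 7*U) - 3) = -6*(-17 + 7*U) = 102 - 42*U)
-44144 - (A(n(9, -1)) + 24979) = -44144 - ((102 - 7*9/2) + 24979) = -44144 - ((102 - 42*¾) + 24979) = -44144 - ((102 - 63/2) + 24979) = -44144 - (141/2 + 24979) = -44144 - 1*50099/2 = -44144 - 50099/2 = -138387/2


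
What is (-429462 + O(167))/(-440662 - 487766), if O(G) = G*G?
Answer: 401573/928428 ≈ 0.43253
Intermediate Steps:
O(G) = G²
(-429462 + O(167))/(-440662 - 487766) = (-429462 + 167²)/(-440662 - 487766) = (-429462 + 27889)/(-928428) = -401573*(-1/928428) = 401573/928428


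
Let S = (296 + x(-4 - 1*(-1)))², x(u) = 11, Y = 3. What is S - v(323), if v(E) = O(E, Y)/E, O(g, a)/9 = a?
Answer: 30442400/323 ≈ 94249.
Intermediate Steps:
O(g, a) = 9*a
S = 94249 (S = (296 + 11)² = 307² = 94249)
v(E) = 27/E (v(E) = (9*3)/E = 27/E)
S - v(323) = 94249 - 27/323 = 30442400/323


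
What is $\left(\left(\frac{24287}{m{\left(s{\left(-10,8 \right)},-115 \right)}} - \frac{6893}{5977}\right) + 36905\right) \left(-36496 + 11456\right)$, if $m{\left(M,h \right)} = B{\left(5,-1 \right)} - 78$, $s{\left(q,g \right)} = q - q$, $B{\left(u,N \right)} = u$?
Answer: $- \frac{399557268321680}{436321} \approx -9.1574 \cdot 10^{8}$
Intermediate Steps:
$s{\left(q,g \right)} = 0$
$m{\left(M,h \right)} = -73$ ($m{\left(M,h \right)} = 5 - 78 = -73$)
$\left(\left(\frac{24287}{m{\left(s{\left(-10,8 \right)},-115 \right)}} - \frac{6893}{5977}\right) + 36905\right) \left(-36496 + 11456\right) = \left(\left(\frac{24287}{-73} - \frac{6893}{5977}\right) + 36905\right) \left(-36496 + 11456\right) = \left(\left(24287 \left(- \frac{1}{73}\right) - \frac{6893}{5977}\right) + 36905\right) \left(-25040\right) = \left(\left(- \frac{24287}{73} - \frac{6893}{5977}\right) + 36905\right) \left(-25040\right) = \left(- \frac{145666588}{436321} + 36905\right) \left(-25040\right) = \frac{15956759917}{436321} \left(-25040\right) = - \frac{399557268321680}{436321}$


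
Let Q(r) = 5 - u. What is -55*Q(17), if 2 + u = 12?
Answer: 275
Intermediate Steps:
u = 10 (u = -2 + 12 = 10)
Q(r) = -5 (Q(r) = 5 - 1*10 = 5 - 10 = -5)
-55*Q(17) = -55*(-5) = -1*(-275) = 275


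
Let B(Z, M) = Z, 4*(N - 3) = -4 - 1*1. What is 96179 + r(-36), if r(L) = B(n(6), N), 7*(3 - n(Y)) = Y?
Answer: 673268/7 ≈ 96181.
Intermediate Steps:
n(Y) = 3 - Y/7
N = 7/4 (N = 3 + (-4 - 1*1)/4 = 3 + (-4 - 1)/4 = 3 + (1/4)*(-5) = 3 - 5/4 = 7/4 ≈ 1.7500)
r(L) = 15/7 (r(L) = 3 - 1/7*6 = 3 - 6/7 = 15/7)
96179 + r(-36) = 96179 + 15/7 = 673268/7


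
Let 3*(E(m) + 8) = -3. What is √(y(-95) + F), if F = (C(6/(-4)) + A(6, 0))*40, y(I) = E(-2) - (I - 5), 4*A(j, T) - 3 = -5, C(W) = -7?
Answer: I*√209 ≈ 14.457*I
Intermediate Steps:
E(m) = -9 (E(m) = -8 + (⅓)*(-3) = -8 - 1 = -9)
A(j, T) = -½ (A(j, T) = ¾ + (¼)*(-5) = ¾ - 5/4 = -½)
y(I) = -4 - I (y(I) = -9 - (I - 5) = -9 - (-5 + I) = -9 + (5 - I) = -4 - I)
F = -300 (F = (-7 - ½)*40 = -15/2*40 = -300)
√(y(-95) + F) = √((-4 - 1*(-95)) - 300) = √((-4 + 95) - 300) = √(91 - 300) = √(-209) = I*√209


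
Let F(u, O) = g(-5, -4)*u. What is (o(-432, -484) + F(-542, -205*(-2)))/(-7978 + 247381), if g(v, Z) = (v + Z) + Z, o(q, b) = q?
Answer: 6614/239403 ≈ 0.027627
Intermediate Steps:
g(v, Z) = v + 2*Z (g(v, Z) = (Z + v) + Z = v + 2*Z)
F(u, O) = -13*u (F(u, O) = (-5 + 2*(-4))*u = (-5 - 8)*u = -13*u)
(o(-432, -484) + F(-542, -205*(-2)))/(-7978 + 247381) = (-432 - 13*(-542))/(-7978 + 247381) = (-432 + 7046)/239403 = 6614*(1/239403) = 6614/239403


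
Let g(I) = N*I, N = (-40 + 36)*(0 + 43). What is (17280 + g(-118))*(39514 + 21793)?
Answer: 2303671832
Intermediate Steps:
N = -172 (N = -4*43 = -172)
g(I) = -172*I
(17280 + g(-118))*(39514 + 21793) = (17280 - 172*(-118))*(39514 + 21793) = (17280 + 20296)*61307 = 37576*61307 = 2303671832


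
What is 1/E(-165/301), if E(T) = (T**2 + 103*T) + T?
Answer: -90601/5137935 ≈ -0.017634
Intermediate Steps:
E(T) = T**2 + 104*T
1/E(-165/301) = 1/((-165/301)*(104 - 165/301)) = 1/((-165*1/301)*(104 - 165*1/301)) = 1/(-165*(104 - 165/301)/301) = 1/(-165/301*31139/301) = 1/(-5137935/90601) = -90601/5137935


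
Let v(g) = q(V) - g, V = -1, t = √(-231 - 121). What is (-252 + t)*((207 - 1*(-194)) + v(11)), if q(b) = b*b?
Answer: -98532 + 1564*I*√22 ≈ -98532.0 + 7335.8*I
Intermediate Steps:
t = 4*I*√22 (t = √(-352) = 4*I*√22 ≈ 18.762*I)
q(b) = b²
v(g) = 1 - g (v(g) = (-1)² - g = 1 - g)
(-252 + t)*((207 - 1*(-194)) + v(11)) = (-252 + 4*I*√22)*((207 - 1*(-194)) + (1 - 1*11)) = (-252 + 4*I*√22)*((207 + 194) + (1 - 11)) = (-252 + 4*I*√22)*(401 - 10) = (-252 + 4*I*√22)*391 = -98532 + 1564*I*√22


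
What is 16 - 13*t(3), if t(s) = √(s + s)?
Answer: 16 - 13*√6 ≈ -15.843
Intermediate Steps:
t(s) = √2*√s (t(s) = √(2*s) = √2*√s)
16 - 13*t(3) = 16 - 13*√2*√3 = 16 - 13*√6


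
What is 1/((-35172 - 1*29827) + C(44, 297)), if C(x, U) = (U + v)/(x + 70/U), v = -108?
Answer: -13138/853900729 ≈ -1.5386e-5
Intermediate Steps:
C(x, U) = (-108 + U)/(x + 70/U) (C(x, U) = (U - 108)/(x + 70/U) = (-108 + U)/(x + 70/U))
1/((-35172 - 1*29827) + C(44, 297)) = 1/((-35172 - 1*29827) + 297*(-108 + 297)/(70 + 297*44)) = 1/((-35172 - 29827) + 297*189/(70 + 13068)) = 1/(-64999 + 297*189/13138) = 1/(-64999 + 297*(1/13138)*189) = 1/(-64999 + 56133/13138) = 1/(-853900729/13138) = -13138/853900729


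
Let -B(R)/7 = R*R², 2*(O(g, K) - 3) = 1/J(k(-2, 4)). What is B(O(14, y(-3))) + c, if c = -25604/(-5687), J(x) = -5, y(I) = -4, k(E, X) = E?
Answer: -945297701/5687000 ≈ -166.22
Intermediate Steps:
O(g, K) = 29/10 (O(g, K) = 3 + (½)/(-5) = 3 + (½)*(-⅕) = 3 - ⅒ = 29/10)
B(R) = -7*R³ (B(R) = -7*R*R² = -7*R³)
c = 25604/5687 (c = -25604*(-1/5687) = 25604/5687 ≈ 4.5022)
B(O(14, y(-3))) + c = -7*(29/10)³ + 25604/5687 = -7*24389/1000 + 25604/5687 = -170723/1000 + 25604/5687 = -945297701/5687000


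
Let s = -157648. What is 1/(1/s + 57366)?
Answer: 157648/9043635167 ≈ 1.7432e-5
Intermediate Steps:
1/(1/s + 57366) = 1/(1/(-157648) + 57366) = 1/(-1/157648 + 57366) = 1/(9043635167/157648) = 157648/9043635167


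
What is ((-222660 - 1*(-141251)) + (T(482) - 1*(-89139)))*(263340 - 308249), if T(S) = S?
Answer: -368792708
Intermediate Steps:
((-222660 - 1*(-141251)) + (T(482) - 1*(-89139)))*(263340 - 308249) = ((-222660 - 1*(-141251)) + (482 - 1*(-89139)))*(263340 - 308249) = ((-222660 + 141251) + (482 + 89139))*(-44909) = (-81409 + 89621)*(-44909) = 8212*(-44909) = -368792708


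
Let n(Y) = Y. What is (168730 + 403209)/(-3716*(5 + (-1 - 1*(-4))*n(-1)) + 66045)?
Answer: 571939/58613 ≈ 9.7579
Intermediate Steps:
(168730 + 403209)/(-3716*(5 + (-1 - 1*(-4))*n(-1)) + 66045) = (168730 + 403209)/(-3716*(5 + (-1 - 1*(-4))*(-1)) + 66045) = 571939/(-3716*(5 + (-1 + 4)*(-1)) + 66045) = 571939/(-3716*(5 + 3*(-1)) + 66045) = 571939/(-3716*(5 - 3) + 66045) = 571939/(-3716*2 + 66045) = 571939/(-7432 + 66045) = 571939/58613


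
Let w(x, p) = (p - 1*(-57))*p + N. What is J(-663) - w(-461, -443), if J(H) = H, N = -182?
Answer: -171479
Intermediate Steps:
w(x, p) = -182 + p*(57 + p) (w(x, p) = (p - 1*(-57))*p - 182 = (p + 57)*p - 182 = (57 + p)*p - 182 = p*(57 + p) - 182 = -182 + p*(57 + p))
J(-663) - w(-461, -443) = -663 - (-182 + (-443)² + 57*(-443)) = -663 - (-182 + 196249 - 25251) = -663 - 1*170816 = -663 - 170816 = -171479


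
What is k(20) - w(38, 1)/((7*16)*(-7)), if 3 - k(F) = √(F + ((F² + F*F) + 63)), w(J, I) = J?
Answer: 1195/392 - √883 ≈ -26.667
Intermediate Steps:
k(F) = 3 - √(63 + F + 2*F²) (k(F) = 3 - √(F + ((F² + F*F) + 63)) = 3 - √(F + ((F² + F²) + 63)) = 3 - √(F + (2*F² + 63)) = 3 - √(F + (63 + 2*F²)) = 3 - √(63 + F + 2*F²))
k(20) - w(38, 1)/((7*16)*(-7)) = (3 - √(63 + 20 + 2*20²)) - 38/((7*16)*(-7)) = (3 - √(63 + 20 + 2*400)) - 38/(112*(-7)) = (3 - √(63 + 20 + 800)) - 38/(-784) = (3 - √883) - 38*(-1)/784 = (3 - √883) - 1*(-19/392) = (3 - √883) + 19/392 = 1195/392 - √883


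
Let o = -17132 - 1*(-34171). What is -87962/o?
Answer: -87962/17039 ≈ -5.1624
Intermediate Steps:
o = 17039 (o = -17132 + 34171 = 17039)
-87962/o = -87962/17039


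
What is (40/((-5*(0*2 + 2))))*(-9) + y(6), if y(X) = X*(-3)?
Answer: 18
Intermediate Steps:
y(X) = -3*X
(40/((-5*(0*2 + 2))))*(-9) + y(6) = (40/((-5*(0*2 + 2))))*(-9) - 3*6 = (40/((-5*(0 + 2))))*(-9) - 18 = (40/((-5*2)))*(-9) - 18 = (40/(-10))*(-9) - 18 = (40*(-⅒))*(-9) - 18 = -4*(-9) - 18 = 36 - 18 = 18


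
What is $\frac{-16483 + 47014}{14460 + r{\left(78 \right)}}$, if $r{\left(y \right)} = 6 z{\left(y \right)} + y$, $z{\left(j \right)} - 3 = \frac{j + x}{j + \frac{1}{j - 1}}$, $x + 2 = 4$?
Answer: $\frac{61133239}{29158284} \approx 2.0966$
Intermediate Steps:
$x = 2$ ($x = -2 + 4 = 2$)
$z{\left(j \right)} = 3 + \frac{2 + j}{j + \frac{1}{-1 + j}}$ ($z{\left(j \right)} = 3 + \frac{j + 2}{j + \frac{1}{j - 1}} = 3 + \frac{2 + j}{j + \frac{1}{-1 + j}}$)
$r{\left(y \right)} = y + \frac{6 \left(1 - 2 y + 4 y^{2}\right)}{1 + y^{2} - y}$ ($r{\left(y \right)} = 6 \frac{1 - 2 y + 4 y^{2}}{1 + y^{2} - y} + y = \frac{6 \left(1 - 2 y + 4 y^{2}\right)}{1 + y^{2} - y} + y = y + \frac{6 \left(1 - 2 y + 4 y^{2}\right)}{1 + y^{2} - y}$)
$\frac{-16483 + 47014}{14460 + r{\left(78 \right)}} = \frac{-16483 + 47014}{14460 + \frac{6 + 78^{3} - 858 + 23 \cdot 78^{2}}{1 + 78^{2} - 78}} = \frac{30531}{14460 + \frac{6 + 474552 - 858 + 23 \cdot 6084}{1 + 6084 - 78}} = \frac{30531}{14460 + \frac{6 + 474552 - 858 + 139932}{6007}} = \frac{30531}{14460 + \frac{1}{6007} \cdot 613632} = \frac{30531}{14460 + \frac{613632}{6007}} = \frac{30531}{\frac{87474852}{6007}} = 30531 \cdot \frac{6007}{87474852} = \frac{61133239}{29158284}$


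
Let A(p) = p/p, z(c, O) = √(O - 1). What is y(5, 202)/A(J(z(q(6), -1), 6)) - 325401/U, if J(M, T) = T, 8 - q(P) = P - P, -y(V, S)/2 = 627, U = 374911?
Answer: -470463795/374911 ≈ -1254.9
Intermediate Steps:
y(V, S) = -1254 (y(V, S) = -2*627 = -1254)
q(P) = 8 (q(P) = 8 - (P - P) = 8 - 1*0 = 8 + 0 = 8)
z(c, O) = √(-1 + O)
A(p) = 1
y(5, 202)/A(J(z(q(6), -1), 6)) - 325401/U = -1254/1 - 325401/374911 = -1254*1 - 325401*1/374911 = -1254 - 325401/374911 = -470463795/374911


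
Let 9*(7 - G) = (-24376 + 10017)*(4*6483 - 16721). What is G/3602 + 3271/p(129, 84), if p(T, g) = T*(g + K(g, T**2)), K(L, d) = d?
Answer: 5284372489807/1295234175 ≈ 4079.9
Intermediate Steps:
p(T, g) = T*(g + T**2)
G = 132260812/9 (G = 7 - (-24376 + 10017)*(4*6483 - 16721)/9 = 7 - (-14359)*(25932 - 16721)/9 = 7 - (-14359)*9211/9 = 7 - 1/9*(-132260749) = 7 + 132260749/9 = 132260812/9 ≈ 1.4696e+7)
G/3602 + 3271/p(129, 84) = (132260812/9)/3602 + 3271/((129*(84 + 129**2))) = (132260812/9)*(1/3602) + 3271/((129*(84 + 16641))) = 66130406/16209 + 3271/((129*16725)) = 66130406/16209 + 3271/2157525 = 5284372489807/1295234175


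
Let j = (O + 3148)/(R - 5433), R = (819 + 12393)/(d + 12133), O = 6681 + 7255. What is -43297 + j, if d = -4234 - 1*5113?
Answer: -327416791223/7561563 ≈ -43300.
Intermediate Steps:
d = -9347 (d = -4234 - 5113 = -9347)
O = 13936
R = 6606/1393 (R = (819 + 12393)/(-9347 + 12133) = 13212/2786 = 13212*(1/2786) = 6606/1393 ≈ 4.7423)
j = -23798012/7561563 (j = (13936 + 3148)/(6606/1393 - 5433) = 17084/(-7561563/1393) = 17084*(-1393/7561563) = -23798012/7561563 ≈ -3.1472)
-43297 + j = -43297 - 23798012/7561563 = -327416791223/7561563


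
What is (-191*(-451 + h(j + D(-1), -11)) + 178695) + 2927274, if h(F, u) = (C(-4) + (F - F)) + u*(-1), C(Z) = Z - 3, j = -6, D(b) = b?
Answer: 3191346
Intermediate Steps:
C(Z) = -3 + Z
h(F, u) = -7 - u (h(F, u) = ((-3 - 4) + (F - F)) + u*(-1) = (-7 + 0) - u = -7 - u)
(-191*(-451 + h(j + D(-1), -11)) + 178695) + 2927274 = (-191*(-451 + (-7 - 1*(-11))) + 178695) + 2927274 = (-191*(-451 + (-7 + 11)) + 178695) + 2927274 = (-191*(-451 + 4) + 178695) + 2927274 = (-191*(-447) + 178695) + 2927274 = (85377 + 178695) + 2927274 = 264072 + 2927274 = 3191346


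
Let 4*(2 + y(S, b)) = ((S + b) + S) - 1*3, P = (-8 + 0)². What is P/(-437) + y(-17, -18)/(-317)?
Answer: -53621/554116 ≈ -0.096768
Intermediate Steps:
P = 64 (P = (-8)² = 64)
y(S, b) = -11/4 + S/2 + b/4 (y(S, b) = -2 + (((S + b) + S) - 1*3)/4 = -2 + ((b + 2*S) - 3)/4 = -2 + (-3 + b + 2*S)/4 = -2 + (-¾ + S/2 + b/4) = -11/4 + S/2 + b/4)
P/(-437) + y(-17, -18)/(-317) = 64/(-437) + (-11/4 + (½)*(-17) + (¼)*(-18))/(-317) = 64*(-1/437) + (-11/4 - 17/2 - 9/2)*(-1/317) = -64/437 - 63/4*(-1/317) = -64/437 + 63/1268 = -53621/554116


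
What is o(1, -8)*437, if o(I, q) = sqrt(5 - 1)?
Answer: 874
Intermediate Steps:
o(I, q) = 2 (o(I, q) = sqrt(4) = 2)
o(1, -8)*437 = 2*437 = 874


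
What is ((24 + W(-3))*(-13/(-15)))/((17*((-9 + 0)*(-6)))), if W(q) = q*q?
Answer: 143/4590 ≈ 0.031155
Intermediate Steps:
W(q) = q²
((24 + W(-3))*(-13/(-15)))/((17*((-9 + 0)*(-6)))) = ((24 + (-3)²)*(-13/(-15)))/((17*((-9 + 0)*(-6)))) = ((24 + 9)*(-13*(-1/15)))/((17*(-9*(-6)))) = (33*(13/15))/((17*54)) = (143/5)/918 = (143/5)*(1/918) = 143/4590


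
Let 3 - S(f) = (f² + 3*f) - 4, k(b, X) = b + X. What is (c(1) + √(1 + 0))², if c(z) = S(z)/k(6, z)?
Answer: 100/49 ≈ 2.0408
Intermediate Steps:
k(b, X) = X + b
S(f) = 7 - f² - 3*f (S(f) = 3 - ((f² + 3*f) - 4) = 3 - (-4 + f² + 3*f) = 3 + (4 - f² - 3*f) = 7 - f² - 3*f)
c(z) = (7 - z² - 3*z)/(6 + z) (c(z) = (7 - z² - 3*z)/(z + 6) = (7 - z² - 3*z)/(6 + z))
(c(1) + √(1 + 0))² = ((7 - 1*1² - 3*1)/(6 + 1) + √(1 + 0))² = ((7 - 1*1 - 3)/7 + √1)² = ((7 - 1 - 3)/7 + 1)² = ((⅐)*3 + 1)² = (3/7 + 1)² = (10/7)² = 100/49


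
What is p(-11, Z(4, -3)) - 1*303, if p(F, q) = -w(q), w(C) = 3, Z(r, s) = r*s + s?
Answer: -306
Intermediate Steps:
Z(r, s) = s + r*s
p(F, q) = -3 (p(F, q) = -1*3 = -3)
p(-11, Z(4, -3)) - 1*303 = -3 - 1*303 = -3 - 303 = -306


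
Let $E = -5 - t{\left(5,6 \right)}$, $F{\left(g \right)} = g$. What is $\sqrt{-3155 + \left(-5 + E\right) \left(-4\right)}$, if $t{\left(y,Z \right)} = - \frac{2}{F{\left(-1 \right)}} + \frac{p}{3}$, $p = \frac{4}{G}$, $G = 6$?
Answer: $\frac{i \sqrt{27955}}{3} \approx 55.732 i$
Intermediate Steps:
$p = \frac{2}{3}$ ($p = \frac{4}{6} = 4 \cdot \frac{1}{6} = \frac{2}{3} \approx 0.66667$)
$t{\left(y,Z \right)} = \frac{20}{9}$ ($t{\left(y,Z \right)} = - \frac{2}{-1} + \frac{2}{3 \cdot 3} = \left(-2\right) \left(-1\right) + \frac{2}{3} \cdot \frac{1}{3} = 2 + \frac{2}{9} = \frac{20}{9}$)
$E = - \frac{65}{9}$ ($E = -5 - \frac{20}{9} = - \frac{65}{9} \approx -7.2222$)
$\sqrt{-3155 + \left(-5 + E\right) \left(-4\right)} = \sqrt{-3155 + \left(-5 - \frac{65}{9}\right) \left(-4\right)} = \sqrt{-3155 - - \frac{440}{9}} = \sqrt{-3155 + \frac{440}{9}} = \sqrt{- \frac{27955}{9}} = \frac{i \sqrt{27955}}{3}$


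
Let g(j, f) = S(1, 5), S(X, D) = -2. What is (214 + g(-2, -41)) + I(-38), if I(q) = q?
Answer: 174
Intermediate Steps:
g(j, f) = -2
(214 + g(-2, -41)) + I(-38) = (214 - 2) - 38 = 212 - 38 = 174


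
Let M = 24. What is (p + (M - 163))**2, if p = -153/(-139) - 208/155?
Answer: 8999712002304/464187025 ≈ 19388.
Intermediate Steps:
p = -5197/21545 (p = -153*(-1/139) - 208*1/155 = 153/139 - 208/155 = -5197/21545 ≈ -0.24122)
(p + (M - 163))**2 = (-5197/21545 + (24 - 163))**2 = (-5197/21545 - 139)**2 = (-2999952/21545)**2 = 8999712002304/464187025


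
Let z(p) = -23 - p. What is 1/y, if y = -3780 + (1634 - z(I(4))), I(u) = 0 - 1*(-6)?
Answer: -1/2117 ≈ -0.00047237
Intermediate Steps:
I(u) = 6 (I(u) = 0 + 6 = 6)
y = -2117 (y = -3780 + (1634 - (-23 - 1*6)) = -3780 + (1634 - (-23 - 6)) = -3780 + (1634 - 1*(-29)) = -3780 + (1634 + 29) = -3780 + 1663 = -2117)
1/y = 1/(-2117) = -1/2117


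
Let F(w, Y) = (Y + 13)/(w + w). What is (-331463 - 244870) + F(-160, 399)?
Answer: -46106743/80 ≈ -5.7633e+5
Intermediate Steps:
F(w, Y) = (13 + Y)/(2*w) (F(w, Y) = (13 + Y)/((2*w)) = (13 + Y)*(1/(2*w)) = (13 + Y)/(2*w))
(-331463 - 244870) + F(-160, 399) = (-331463 - 244870) + (1/2)*(13 + 399)/(-160) = -576333 + (1/2)*(-1/160)*412 = -576333 - 103/80 = -46106743/80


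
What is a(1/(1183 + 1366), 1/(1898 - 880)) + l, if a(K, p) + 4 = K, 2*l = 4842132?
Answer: 6171287039/2549 ≈ 2.4211e+6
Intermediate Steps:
l = 2421066 (l = (½)*4842132 = 2421066)
a(K, p) = -4 + K
a(1/(1183 + 1366), 1/(1898 - 880)) + l = (-4 + 1/(1183 + 1366)) + 2421066 = (-4 + 1/2549) + 2421066 = -10195/2549 + 2421066 = 6171287039/2549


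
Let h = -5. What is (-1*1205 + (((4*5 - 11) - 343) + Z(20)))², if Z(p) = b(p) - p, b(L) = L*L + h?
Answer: 1354896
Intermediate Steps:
b(L) = -5 + L² (b(L) = L*L - 5 = L² - 5 = -5 + L²)
Z(p) = -5 + p² - p (Z(p) = (-5 + p²) - p = -5 + p² - p)
(-1*1205 + (((4*5 - 11) - 343) + Z(20)))² = (-1*1205 + (((4*5 - 11) - 343) + (-5 + 20² - 1*20)))² = (-1205 + (((20 - 11) - 343) + (-5 + 400 - 20)))² = (-1205 + ((9 - 343) + 375))² = (-1205 + (-334 + 375))² = (-1205 + 41)² = (-1164)² = 1354896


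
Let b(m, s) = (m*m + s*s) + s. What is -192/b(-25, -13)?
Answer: -192/781 ≈ -0.24584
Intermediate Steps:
b(m, s) = s + m² + s² (b(m, s) = (m² + s²) + s = s + m² + s²)
-192/b(-25, -13) = -192/(-13 + (-25)² + (-13)²) = -192/(-13 + 625 + 169) = -192/781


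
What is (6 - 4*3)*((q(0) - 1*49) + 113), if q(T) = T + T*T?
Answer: -384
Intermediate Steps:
q(T) = T + T²
(6 - 4*3)*((q(0) - 1*49) + 113) = (6 - 4*3)*((0*(1 + 0) - 1*49) + 113) = (6 - 12)*((0*1 - 49) + 113) = -6*((0 - 49) + 113) = -6*(-49 + 113) = -6*64 = -384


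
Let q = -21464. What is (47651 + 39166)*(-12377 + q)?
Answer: -2937974097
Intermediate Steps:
(47651 + 39166)*(-12377 + q) = (47651 + 39166)*(-12377 - 21464) = 86817*(-33841) = -2937974097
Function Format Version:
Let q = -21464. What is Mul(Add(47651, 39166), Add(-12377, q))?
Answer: -2937974097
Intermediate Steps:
Mul(Add(47651, 39166), Add(-12377, q)) = Mul(Add(47651, 39166), Add(-12377, -21464)) = Mul(86817, -33841) = -2937974097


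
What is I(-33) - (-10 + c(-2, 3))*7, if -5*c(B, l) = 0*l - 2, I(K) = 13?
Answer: 401/5 ≈ 80.200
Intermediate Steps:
c(B, l) = ⅖ (c(B, l) = -(0*l - 2)/5 = -(0 - 2)/5 = -⅕*(-2) = ⅖)
I(-33) - (-10 + c(-2, 3))*7 = 13 - (-10 + ⅖)*7 = 13 - (-48)*7/5 = 13 - 1*(-336/5) = 13 + 336/5 = 401/5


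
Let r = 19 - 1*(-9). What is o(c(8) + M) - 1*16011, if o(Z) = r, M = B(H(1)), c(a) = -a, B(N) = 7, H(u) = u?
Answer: -15983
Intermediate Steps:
M = 7
r = 28 (r = 19 + 9 = 28)
o(Z) = 28
o(c(8) + M) - 1*16011 = 28 - 1*16011 = 28 - 16011 = -15983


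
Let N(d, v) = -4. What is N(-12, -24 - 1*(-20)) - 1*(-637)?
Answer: 633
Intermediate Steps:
N(-12, -24 - 1*(-20)) - 1*(-637) = -4 - 1*(-637) = -4 + 637 = 633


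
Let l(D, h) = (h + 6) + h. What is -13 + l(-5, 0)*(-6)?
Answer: -49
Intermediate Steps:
l(D, h) = 6 + 2*h (l(D, h) = (6 + h) + h = 6 + 2*h)
-13 + l(-5, 0)*(-6) = -13 + (6 + 2*0)*(-6) = -13 + (6 + 0)*(-6) = -13 + 6*(-6) = -13 - 36 = -49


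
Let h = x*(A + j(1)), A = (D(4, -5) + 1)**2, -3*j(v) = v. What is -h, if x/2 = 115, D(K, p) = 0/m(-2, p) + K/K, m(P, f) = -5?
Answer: -2530/3 ≈ -843.33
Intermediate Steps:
j(v) = -v/3
D(K, p) = 1 (D(K, p) = 0/(-5) + K/K = 0*(-1/5) + 1 = 0 + 1 = 1)
A = 4 (A = (1 + 1)**2 = 2**2 = 4)
x = 230 (x = 2*115 = 230)
h = 2530/3 (h = 230*(4 - 1/3*1) = 230*(4 - 1/3) = 230*(11/3) = 2530/3 ≈ 843.33)
-h = -1*2530/3 = -2530/3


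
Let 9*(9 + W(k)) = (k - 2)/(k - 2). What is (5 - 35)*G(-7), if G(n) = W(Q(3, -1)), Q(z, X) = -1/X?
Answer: 800/3 ≈ 266.67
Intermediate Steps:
W(k) = -80/9 (W(k) = -9 + ((k - 2)/(k - 2))/9 = -9 + ((-2 + k)/(-2 + k))/9 = -9 + (⅑)*1 = -9 + ⅑ = -80/9)
G(n) = -80/9
(5 - 35)*G(-7) = (5 - 35)*(-80/9) = -30*(-80/9) = 800/3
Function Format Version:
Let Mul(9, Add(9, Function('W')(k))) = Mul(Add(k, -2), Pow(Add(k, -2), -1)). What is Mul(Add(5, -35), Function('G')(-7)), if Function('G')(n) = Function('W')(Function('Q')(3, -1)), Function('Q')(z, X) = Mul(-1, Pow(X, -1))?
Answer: Rational(800, 3) ≈ 266.67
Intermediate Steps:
Function('W')(k) = Rational(-80, 9) (Function('W')(k) = Add(-9, Mul(Rational(1, 9), Mul(Add(k, -2), Pow(Add(k, -2), -1)))) = Add(-9, Mul(Rational(1, 9), Mul(Add(-2, k), Pow(Add(-2, k), -1)))) = Add(-9, Mul(Rational(1, 9), 1)) = Add(-9, Rational(1, 9)) = Rational(-80, 9))
Function('G')(n) = Rational(-80, 9)
Mul(Add(5, -35), Function('G')(-7)) = Mul(Add(5, -35), Rational(-80, 9)) = Mul(-30, Rational(-80, 9)) = Rational(800, 3)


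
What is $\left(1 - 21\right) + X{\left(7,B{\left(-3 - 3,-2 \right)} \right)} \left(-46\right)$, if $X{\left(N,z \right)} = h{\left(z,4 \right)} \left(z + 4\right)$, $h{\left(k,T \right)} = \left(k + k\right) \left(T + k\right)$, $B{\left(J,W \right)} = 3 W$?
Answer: $2188$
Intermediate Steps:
$h{\left(k,T \right)} = 2 k \left(T + k\right)$
$X{\left(N,z \right)} = 2 z \left(4 + z\right)^{2}$ ($X{\left(N,z \right)} = 2 z \left(4 + z\right) \left(z + 4\right) = 2 z \left(4 + z\right) \left(4 + z\right) = 2 z \left(4 + z\right)^{2}$)
$\left(1 - 21\right) + X{\left(7,B{\left(-3 - 3,-2 \right)} \right)} \left(-46\right) = \left(1 - 21\right) + 2 \cdot 3 \left(-2\right) \left(4 + 3 \left(-2\right)\right)^{2} \left(-46\right) = \left(1 - 21\right) + 2 \left(-6\right) \left(4 - 6\right)^{2} \left(-46\right) = -20 + 2 \left(-6\right) \left(-2\right)^{2} \left(-46\right) = -20 + 2 \left(-6\right) 4 \left(-46\right) = -20 - -2208 = -20 + 2208 = 2188$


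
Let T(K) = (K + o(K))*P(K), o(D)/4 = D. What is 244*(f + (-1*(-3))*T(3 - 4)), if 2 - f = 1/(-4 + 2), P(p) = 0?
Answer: 610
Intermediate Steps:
o(D) = 4*D
f = 5/2 (f = 2 - 1/(-4 + 2) = 2 - 1/(-2) = 2 - 1*(-½) = 2 + ½ = 5/2 ≈ 2.5000)
T(K) = 0 (T(K) = (K + 4*K)*0 = (5*K)*0 = 0)
244*(f + (-1*(-3))*T(3 - 4)) = 244*(5/2 - 1*(-3)*0) = 244*(5/2 + 3*0) = 244*(5/2 + 0) = 244*(5/2) = 610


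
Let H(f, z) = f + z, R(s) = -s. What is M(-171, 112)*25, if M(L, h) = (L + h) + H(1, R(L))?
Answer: 2825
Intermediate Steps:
M(L, h) = 1 + h (M(L, h) = (L + h) + (1 - L) = 1 + h)
M(-171, 112)*25 = (1 + 112)*25 = 113*25 = 2825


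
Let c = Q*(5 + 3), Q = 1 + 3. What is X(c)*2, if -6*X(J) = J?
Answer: -32/3 ≈ -10.667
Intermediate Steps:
Q = 4
c = 32 (c = 4*(5 + 3) = 4*8 = 32)
X(J) = -J/6
X(c)*2 = -⅙*32*2 = -16/3*2 = -32/3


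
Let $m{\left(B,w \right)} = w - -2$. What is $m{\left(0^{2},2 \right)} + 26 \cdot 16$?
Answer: $420$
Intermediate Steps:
$m{\left(B,w \right)} = 2 + w$ ($m{\left(B,w \right)} = w + 2 = 2 + w$)
$m{\left(0^{2},2 \right)} + 26 \cdot 16 = \left(2 + 2\right) + 26 \cdot 16 = 4 + 416 = 420$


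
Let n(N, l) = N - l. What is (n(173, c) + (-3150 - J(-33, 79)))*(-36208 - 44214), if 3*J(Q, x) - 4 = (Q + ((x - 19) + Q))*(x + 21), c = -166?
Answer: 630267214/3 ≈ 2.1009e+8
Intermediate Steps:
J(Q, x) = 4/3 + (21 + x)*(-19 + x + 2*Q)/3 (J(Q, x) = 4/3 + ((Q + ((x - 19) + Q))*(x + 21))/3 = 4/3 + ((Q + ((-19 + x) + Q))*(21 + x))/3 = 4/3 + ((Q + (-19 + Q + x))*(21 + x))/3 = 4/3 + ((-19 + x + 2*Q)*(21 + x))/3 = 4/3 + ((21 + x)*(-19 + x + 2*Q))/3 = 4/3 + (21 + x)*(-19 + x + 2*Q)/3)
(n(173, c) + (-3150 - J(-33, 79)))*(-36208 - 44214) = ((173 - 1*(-166)) + (-3150 - (-395/3 + 14*(-33) + (⅓)*79² + (⅔)*79 + (⅔)*(-33)*79)))*(-36208 - 44214) = ((173 + 166) + (-3150 - (-395/3 - 462 + (⅓)*6241 + 158/3 - 1738)))*(-80422) = (339 + (-3150 - (-395/3 - 462 + 6241/3 + 158/3 - 1738)))*(-80422) = (339 + (-3150 - 1*(-596/3)))*(-80422) = (339 + (-3150 + 596/3))*(-80422) = (339 - 8854/3)*(-80422) = -7837/3*(-80422) = 630267214/3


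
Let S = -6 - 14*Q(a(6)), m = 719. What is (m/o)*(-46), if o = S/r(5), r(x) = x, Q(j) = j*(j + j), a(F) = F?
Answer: 82685/507 ≈ 163.09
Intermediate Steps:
Q(j) = 2*j**2 (Q(j) = j*(2*j) = 2*j**2)
S = -1014 (S = -6 - 28*6**2 = -6 - 28*36 = -6 - 14*72 = -6 - 1008 = -1014)
o = -1014/5 ≈ -202.80
(m/o)*(-46) = (719/(-1014/5))*(-46) = (719*(-5/1014))*(-46) = -3595/1014*(-46) = 82685/507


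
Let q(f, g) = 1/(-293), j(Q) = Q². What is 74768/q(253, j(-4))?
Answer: -21907024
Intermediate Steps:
q(f, g) = -1/293
74768/q(253, j(-4)) = 74768/(-1/293) = 74768*(-293) = -21907024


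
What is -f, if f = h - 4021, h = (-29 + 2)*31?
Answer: 4858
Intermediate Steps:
h = -837 (h = -27*31 = -837)
f = -4858 (f = -837 - 4021 = -4858)
-f = -1*(-4858) = 4858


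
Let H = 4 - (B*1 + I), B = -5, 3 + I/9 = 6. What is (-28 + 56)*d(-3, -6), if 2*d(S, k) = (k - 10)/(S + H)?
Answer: 32/3 ≈ 10.667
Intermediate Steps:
I = 27 (I = -27 + 9*6 = -27 + 54 = 27)
H = -18 (H = 4 - (-5*1 + 27) = 4 - (-5 + 27) = 4 - 1*22 = 4 - 22 = -18)
d(S, k) = (-10 + k)/(2*(-18 + S)) (d(S, k) = ((k - 10)/(S - 18))/2 = ((-10 + k)/(-18 + S))/2 = (-10 + k)/(2*(-18 + S)))
(-28 + 56)*d(-3, -6) = (-28 + 56)*((-10 - 6)/(2*(-18 - 3))) = 28*((½)*(-16)/(-21)) = 28*((½)*(-1/21)*(-16)) = 28*(8/21) = 32/3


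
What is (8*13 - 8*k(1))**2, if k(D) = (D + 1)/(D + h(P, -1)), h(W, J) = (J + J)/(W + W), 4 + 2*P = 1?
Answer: 222784/25 ≈ 8911.4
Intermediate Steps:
P = -3/2 (P = -2 + (1/2)*1 = -2 + 1/2 = -3/2 ≈ -1.5000)
h(W, J) = J/W (h(W, J) = (2*J)/((2*W)) = (2*J)*(1/(2*W)) = J/W)
k(D) = (1 + D)/(2/3 + D) (k(D) = (D + 1)/(D - 1/(-3/2)) = (1 + D)/(D - 1*(-2/3)) = (1 + D)/(D + 2/3) = (1 + D)/(2/3 + D))
(8*13 - 8*k(1))**2 = (8*13 - 24*(1 + 1)/(2 + 3*1))**2 = (104 - 24*2/(2 + 3))**2 = (104 - 24*2/5)**2 = (104 - 8*6/5)**2 = (104 - 48/5)**2 = (472/5)**2 = 222784/25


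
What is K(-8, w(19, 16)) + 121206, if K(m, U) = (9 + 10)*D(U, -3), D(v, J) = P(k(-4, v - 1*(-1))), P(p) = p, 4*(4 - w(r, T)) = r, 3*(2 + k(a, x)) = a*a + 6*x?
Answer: 727673/6 ≈ 1.2128e+5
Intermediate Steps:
k(a, x) = -2 + 2*x + a²/3 (k(a, x) = -2 + (a*a + 6*x)/3 = -2 + (a² + 6*x)/3 = -2 + (2*x + a²/3) = -2 + 2*x + a²/3)
w(r, T) = 4 - r/4
D(v, J) = 16/3 + 2*v (D(v, J) = -2 + 2*(v - 1*(-1)) + (⅓)*(-4)² = -2 + 2*(v + 1) + (⅓)*16 = -2 + 2*(1 + v) + 16/3 = -2 + (2 + 2*v) + 16/3 = 16/3 + 2*v)
K(m, U) = 304/3 + 38*U (K(m, U) = (9 + 10)*(16/3 + 2*U) = 19*(16/3 + 2*U) = 304/3 + 38*U)
K(-8, w(19, 16)) + 121206 = (304/3 + 38*(4 - ¼*19)) + 121206 = (304/3 + 38*(4 - 19/4)) + 121206 = (304/3 + 38*(-¾)) + 121206 = (304/3 - 57/2) + 121206 = 437/6 + 121206 = 727673/6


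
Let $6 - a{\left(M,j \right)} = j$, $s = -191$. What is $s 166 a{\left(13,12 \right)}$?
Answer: $190236$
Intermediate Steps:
$a{\left(M,j \right)} = 6 - j$
$s 166 a{\left(13,12 \right)} = \left(-191\right) 166 \left(6 - 12\right) = - 31706 \left(6 - 12\right) = \left(-31706\right) \left(-6\right) = 190236$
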